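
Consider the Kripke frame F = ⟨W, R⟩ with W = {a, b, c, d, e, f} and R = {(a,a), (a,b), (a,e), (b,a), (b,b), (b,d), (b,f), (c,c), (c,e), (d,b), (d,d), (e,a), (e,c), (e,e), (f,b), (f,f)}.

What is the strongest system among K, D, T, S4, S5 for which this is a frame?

T

Serial (axiom D): yes — every world has a successor (e.g. a R a).
Reflexive (axiom T): yes — every world is R-related to itself.
Transitive (axiom 4): no — a R b and b R d, but not a R d.
Euclidean (axiom 5): no — a R b and a R e, but not b R e.
So F validates K, D, T; S4 would additionally require R to be transitive. The strongest is T.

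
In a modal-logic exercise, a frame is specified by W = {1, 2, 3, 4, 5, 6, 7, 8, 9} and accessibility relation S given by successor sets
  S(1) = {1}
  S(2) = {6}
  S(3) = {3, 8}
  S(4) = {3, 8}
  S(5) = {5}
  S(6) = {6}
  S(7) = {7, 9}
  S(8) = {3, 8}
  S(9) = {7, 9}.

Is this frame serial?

Yes

Serial: yes — every world has a successor (e.g. 1 S 1).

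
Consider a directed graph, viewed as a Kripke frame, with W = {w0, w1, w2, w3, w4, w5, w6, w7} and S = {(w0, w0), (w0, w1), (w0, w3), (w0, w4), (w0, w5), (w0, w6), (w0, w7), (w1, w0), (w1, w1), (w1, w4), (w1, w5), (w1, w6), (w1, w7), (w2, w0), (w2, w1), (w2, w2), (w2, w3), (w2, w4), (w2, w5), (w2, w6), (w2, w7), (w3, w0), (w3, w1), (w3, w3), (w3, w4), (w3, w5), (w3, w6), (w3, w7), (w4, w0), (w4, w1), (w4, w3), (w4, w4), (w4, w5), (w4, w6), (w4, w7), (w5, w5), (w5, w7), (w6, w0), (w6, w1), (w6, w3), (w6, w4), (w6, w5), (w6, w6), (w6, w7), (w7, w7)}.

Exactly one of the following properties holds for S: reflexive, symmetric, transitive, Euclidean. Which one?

reflexive

Reflexive: yes — every world is S-related to itself.
Symmetric: no — w0 S w5 but not w5 S w0.
Transitive: no — w1 S w0 and w0 S w3, but not w1 S w3.
Euclidean: no — w0 S w1 and w0 S w3, but not w1 S w3.
Only reflexive holds.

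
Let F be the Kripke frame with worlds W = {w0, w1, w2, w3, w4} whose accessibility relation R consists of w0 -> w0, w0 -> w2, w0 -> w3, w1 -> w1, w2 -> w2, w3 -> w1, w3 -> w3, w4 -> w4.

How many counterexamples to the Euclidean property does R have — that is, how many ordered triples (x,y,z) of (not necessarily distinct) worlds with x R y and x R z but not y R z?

5

Enumerating: (w0,w2,w0), (w0,w2,w3), (w0,w3,w0), (w0,w3,w2), (w3,w1,w3).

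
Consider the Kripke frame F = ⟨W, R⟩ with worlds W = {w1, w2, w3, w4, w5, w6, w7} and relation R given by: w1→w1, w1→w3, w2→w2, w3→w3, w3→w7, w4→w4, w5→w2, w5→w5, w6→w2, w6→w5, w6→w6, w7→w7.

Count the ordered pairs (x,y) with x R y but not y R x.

Enumerating: (w1,w3), (w3,w7), (w5,w2), (w6,w2), (w6,w5).

5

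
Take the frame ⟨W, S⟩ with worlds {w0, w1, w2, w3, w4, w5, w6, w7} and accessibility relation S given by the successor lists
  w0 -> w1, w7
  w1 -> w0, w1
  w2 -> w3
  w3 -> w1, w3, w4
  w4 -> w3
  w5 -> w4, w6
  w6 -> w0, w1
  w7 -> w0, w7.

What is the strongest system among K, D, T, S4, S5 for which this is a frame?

D

Serial (axiom D): yes — every world has a successor (e.g. w0 S w1).
Reflexive (axiom T): no — w0 is not related to itself.
Transitive (axiom 4): no — w1 S w0 and w0 S w7, but not w1 S w7.
Euclidean (axiom 5): no — w0 S w1 and w0 S w7, but not w1 S w7.
So F validates K, D; T would additionally require S to be reflexive. The strongest is D.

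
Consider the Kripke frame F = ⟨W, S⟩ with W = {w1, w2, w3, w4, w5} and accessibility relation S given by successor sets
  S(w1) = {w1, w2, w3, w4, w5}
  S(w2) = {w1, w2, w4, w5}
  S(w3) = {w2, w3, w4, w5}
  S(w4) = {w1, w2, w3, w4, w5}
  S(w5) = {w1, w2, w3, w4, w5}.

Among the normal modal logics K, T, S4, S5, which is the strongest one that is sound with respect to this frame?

T

Reflexive (axiom T): yes — every world is S-related to itself.
Transitive (axiom 4): no — w2 S w1 and w1 S w3, but not w2 S w3.
Euclidean (axiom 5): no — w1 S w2 and w1 S w3, but not w2 S w3.
So F validates K, T; S4 would additionally require S to be transitive. The strongest is T.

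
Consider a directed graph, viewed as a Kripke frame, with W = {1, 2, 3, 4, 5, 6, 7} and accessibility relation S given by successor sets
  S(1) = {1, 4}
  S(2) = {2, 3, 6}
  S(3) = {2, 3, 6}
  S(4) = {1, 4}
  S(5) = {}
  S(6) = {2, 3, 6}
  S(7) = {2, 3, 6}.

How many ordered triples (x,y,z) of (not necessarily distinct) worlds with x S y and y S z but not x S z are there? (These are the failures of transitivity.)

S is transitive; there are no such tuples.

0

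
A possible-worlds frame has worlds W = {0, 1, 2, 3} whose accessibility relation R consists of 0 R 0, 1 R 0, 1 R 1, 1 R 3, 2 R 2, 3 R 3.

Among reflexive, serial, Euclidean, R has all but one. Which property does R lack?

Euclidean

Reflexive: yes — every world is R-related to itself.
Serial: yes — every world has a successor (e.g. 0 R 0).
Euclidean: no — 1 R 0 and 1 R 3, but not 0 R 3.
Only Euclidean fails.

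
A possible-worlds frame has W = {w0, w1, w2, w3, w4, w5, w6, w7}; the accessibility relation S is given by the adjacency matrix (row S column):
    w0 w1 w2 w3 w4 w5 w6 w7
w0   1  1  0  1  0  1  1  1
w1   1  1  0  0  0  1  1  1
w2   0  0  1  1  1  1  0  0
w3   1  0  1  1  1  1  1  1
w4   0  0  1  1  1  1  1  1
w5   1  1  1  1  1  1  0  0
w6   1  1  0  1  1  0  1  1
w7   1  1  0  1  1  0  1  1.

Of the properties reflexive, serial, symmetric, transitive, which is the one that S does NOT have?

transitive

Reflexive: yes — every world is S-related to itself.
Serial: yes — every world has a successor (e.g. w0 S w0).
Symmetric: yes — every pair in S has its reverse in S.
Transitive: no — w0 S w3 and w3 S w2, but not w0 S w2.
Only transitive fails.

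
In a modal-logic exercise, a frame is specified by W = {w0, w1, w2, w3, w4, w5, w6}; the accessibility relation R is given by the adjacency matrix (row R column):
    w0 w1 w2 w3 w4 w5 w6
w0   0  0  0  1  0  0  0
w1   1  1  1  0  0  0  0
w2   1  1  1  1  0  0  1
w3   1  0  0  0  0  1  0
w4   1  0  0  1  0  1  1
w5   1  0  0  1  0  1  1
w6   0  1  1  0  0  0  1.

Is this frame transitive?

Transitive: no — w0 R w3 and w3 R w5, but not w0 R w5.

No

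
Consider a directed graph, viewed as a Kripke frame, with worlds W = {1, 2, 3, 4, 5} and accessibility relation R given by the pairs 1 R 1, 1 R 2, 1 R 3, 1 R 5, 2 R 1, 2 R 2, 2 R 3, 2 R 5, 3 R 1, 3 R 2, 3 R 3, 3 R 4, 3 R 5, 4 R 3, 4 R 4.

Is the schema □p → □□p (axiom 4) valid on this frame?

By correspondence theory, 4 is valid on a frame iff R is transitive.
Transitive: no — 1 R 3 and 3 R 4, but not 1 R 4.

No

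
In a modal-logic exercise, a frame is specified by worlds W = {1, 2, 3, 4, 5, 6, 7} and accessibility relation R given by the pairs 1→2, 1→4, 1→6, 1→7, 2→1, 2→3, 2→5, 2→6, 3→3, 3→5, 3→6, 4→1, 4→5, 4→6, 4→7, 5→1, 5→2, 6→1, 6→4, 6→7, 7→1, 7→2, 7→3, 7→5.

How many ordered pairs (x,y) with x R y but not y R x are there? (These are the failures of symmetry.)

11

Enumerating: (2,3), (2,6), (3,5), (3,6), (4,5), (4,7), (5,1), (6,7), (7,2), (7,3), (7,5).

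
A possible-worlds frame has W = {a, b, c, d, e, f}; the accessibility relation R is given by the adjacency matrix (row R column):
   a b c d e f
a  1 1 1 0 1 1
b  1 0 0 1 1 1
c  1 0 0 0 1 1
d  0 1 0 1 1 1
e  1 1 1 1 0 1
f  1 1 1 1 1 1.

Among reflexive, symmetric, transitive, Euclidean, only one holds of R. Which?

Reflexive: no — b is not related to itself.
Symmetric: yes — every pair in R has its reverse in R.
Transitive: no — a R b and b R d, but not a R d.
Euclidean: no — a R b and a R c, but not b R c.
Only symmetric holds.

symmetric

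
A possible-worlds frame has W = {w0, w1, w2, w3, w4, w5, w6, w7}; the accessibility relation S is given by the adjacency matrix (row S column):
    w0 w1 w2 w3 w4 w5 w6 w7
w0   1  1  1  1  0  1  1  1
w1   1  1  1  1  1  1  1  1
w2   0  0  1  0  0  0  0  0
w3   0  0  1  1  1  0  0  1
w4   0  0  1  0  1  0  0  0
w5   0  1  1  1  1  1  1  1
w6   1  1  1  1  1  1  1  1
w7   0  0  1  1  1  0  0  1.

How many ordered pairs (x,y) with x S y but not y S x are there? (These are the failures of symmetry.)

21

Enumerating: (w0,w2), (w0,w3), (w0,w5), (w0,w7), (w1,w2), (w1,w3), (w1,w4), (w1,w7), (w3,w2), (w3,w4), (w4,w2), (w5,w2), … and 9 more.
Total: 21.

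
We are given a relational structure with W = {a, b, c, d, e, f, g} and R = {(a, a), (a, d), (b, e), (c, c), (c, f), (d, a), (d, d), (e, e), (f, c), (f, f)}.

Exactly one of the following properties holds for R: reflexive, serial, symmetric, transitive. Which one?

Reflexive: no — b is not related to itself.
Serial: no — g has no R-successor.
Symmetric: no — b R e but not e R b.
Transitive: yes — every two-step R-path is closed by a direct edge.
Only transitive holds.

transitive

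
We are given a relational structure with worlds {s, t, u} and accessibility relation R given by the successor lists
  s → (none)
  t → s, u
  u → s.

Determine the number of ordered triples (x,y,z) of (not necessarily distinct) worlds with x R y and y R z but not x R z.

0

R is transitive; there are no such tuples.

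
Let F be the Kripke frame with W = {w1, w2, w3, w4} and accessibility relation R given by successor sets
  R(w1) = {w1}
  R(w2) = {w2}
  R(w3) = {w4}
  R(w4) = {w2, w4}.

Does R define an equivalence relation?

Reflexive: no — w3 is not related to itself.
Symmetric: no — w3 R w4 but not w4 R w3.
Transitive: no — w3 R w4 and w4 R w2, but not w3 R w2.
So R is not an equivalence relation.

No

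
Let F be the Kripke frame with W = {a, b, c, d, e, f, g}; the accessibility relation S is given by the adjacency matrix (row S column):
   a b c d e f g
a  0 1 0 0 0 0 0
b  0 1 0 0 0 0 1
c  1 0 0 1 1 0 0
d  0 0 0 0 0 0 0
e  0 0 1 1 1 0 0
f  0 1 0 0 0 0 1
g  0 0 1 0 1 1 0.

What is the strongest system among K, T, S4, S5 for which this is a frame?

K

Reflexive (axiom T): no — a is not related to itself.
Transitive (axiom 4): no — a S b and b S g, but not a S g.
Euclidean (axiom 5): no — c S a and c S d, but not a S d.
So F validates K; T would additionally require S to be reflexive. The strongest is K.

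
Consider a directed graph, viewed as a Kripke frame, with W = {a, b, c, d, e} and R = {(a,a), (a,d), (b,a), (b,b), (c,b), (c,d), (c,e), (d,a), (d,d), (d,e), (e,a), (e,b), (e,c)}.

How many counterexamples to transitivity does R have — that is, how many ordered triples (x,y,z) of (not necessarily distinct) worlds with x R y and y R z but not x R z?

Enumerating: (a,d,e), (b,a,d), (c,b,a), (c,d,a), (c,e,a), (c,e,c), (d,e,b), (d,e,c), (e,a,d), (e,c,d), (e,c,e).

11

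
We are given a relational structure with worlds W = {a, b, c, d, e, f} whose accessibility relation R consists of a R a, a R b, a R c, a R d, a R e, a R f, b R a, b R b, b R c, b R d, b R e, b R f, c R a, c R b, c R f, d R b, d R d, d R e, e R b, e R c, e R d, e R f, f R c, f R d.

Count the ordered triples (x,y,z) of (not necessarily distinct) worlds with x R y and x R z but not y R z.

37

Enumerating: (a,c,c), (a,c,d), (a,c,e), (a,d,a), (a,d,c), (a,d,f), (a,e,a), (a,e,e), (a,f,a), (a,f,b), (a,f,e), (a,f,f), … and 25 more.
Total: 37.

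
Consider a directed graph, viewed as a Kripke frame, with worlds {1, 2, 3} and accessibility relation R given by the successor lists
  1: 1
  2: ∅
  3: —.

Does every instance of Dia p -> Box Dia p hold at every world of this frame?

By correspondence theory, 5 is valid on a frame iff R is Euclidean.
Euclidean: yes — any two successors of a common world are R-related.

Yes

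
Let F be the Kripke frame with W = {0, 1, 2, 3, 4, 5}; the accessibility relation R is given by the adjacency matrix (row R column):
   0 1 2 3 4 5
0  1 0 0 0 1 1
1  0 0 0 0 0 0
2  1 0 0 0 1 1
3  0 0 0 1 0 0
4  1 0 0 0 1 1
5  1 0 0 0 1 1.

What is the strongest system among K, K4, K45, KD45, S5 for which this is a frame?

K45

Transitive (axiom 4): yes — every two-step R-path is closed by a direct edge.
Euclidean (axiom 5): yes — any two successors of a common world are R-related.
Serial (axiom D): no — 1 has no R-successor.
Reflexive (axiom T): no — 1 is not related to itself.
So F validates K, K4, K45; KD45 would additionally require R to be serial. The strongest is K45.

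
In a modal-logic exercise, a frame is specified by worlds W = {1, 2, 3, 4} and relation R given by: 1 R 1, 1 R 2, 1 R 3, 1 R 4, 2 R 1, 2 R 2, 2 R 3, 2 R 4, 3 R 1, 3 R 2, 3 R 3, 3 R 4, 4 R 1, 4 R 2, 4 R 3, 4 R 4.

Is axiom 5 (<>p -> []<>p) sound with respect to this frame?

The schema 5 characterises exactly the Euclidean frames.
Euclidean: yes — any two successors of a common world are R-related.

Yes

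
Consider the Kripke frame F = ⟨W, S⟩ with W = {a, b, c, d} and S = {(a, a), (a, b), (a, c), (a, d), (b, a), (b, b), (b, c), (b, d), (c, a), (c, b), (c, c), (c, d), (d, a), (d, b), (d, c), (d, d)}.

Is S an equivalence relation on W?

Reflexive: yes — every world is S-related to itself.
Symmetric: yes — every pair in S has its reverse in S.
Transitive: yes — every two-step S-path is closed by a direct edge.
So S is an equivalence relation.

Yes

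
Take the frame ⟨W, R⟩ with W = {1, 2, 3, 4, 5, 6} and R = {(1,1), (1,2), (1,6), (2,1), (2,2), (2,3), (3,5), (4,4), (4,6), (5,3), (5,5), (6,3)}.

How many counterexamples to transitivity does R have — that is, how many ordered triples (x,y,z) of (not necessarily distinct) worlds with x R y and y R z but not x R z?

Enumerating: (1,2,3), (1,6,3), (2,1,6), (2,3,5), (3,5,3), (4,6,3), (6,3,5).

7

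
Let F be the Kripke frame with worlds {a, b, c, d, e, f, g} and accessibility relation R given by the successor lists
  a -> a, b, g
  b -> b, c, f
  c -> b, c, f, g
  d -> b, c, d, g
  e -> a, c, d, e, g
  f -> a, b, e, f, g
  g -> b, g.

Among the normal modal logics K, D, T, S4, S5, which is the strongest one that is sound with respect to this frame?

T

Serial (axiom D): yes — every world has a successor (e.g. a R a).
Reflexive (axiom T): yes — every world is R-related to itself.
Transitive (axiom 4): no — a R b and b R c, but not a R c.
Euclidean (axiom 5): no — a R b and a R g, but not b R g.
So F validates K, D, T; S4 would additionally require R to be transitive. The strongest is T.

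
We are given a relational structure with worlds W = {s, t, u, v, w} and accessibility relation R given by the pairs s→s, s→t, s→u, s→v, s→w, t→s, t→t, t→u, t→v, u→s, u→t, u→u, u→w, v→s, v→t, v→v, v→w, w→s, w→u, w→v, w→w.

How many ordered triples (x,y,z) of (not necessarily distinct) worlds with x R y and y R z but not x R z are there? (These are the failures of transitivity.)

Enumerating: (t,s,w), (t,u,w), (t,v,w), (u,s,v), (u,t,v), (u,w,v), (v,s,u), (v,t,u), (v,w,u), (w,s,t), (w,u,t), (w,v,t).

12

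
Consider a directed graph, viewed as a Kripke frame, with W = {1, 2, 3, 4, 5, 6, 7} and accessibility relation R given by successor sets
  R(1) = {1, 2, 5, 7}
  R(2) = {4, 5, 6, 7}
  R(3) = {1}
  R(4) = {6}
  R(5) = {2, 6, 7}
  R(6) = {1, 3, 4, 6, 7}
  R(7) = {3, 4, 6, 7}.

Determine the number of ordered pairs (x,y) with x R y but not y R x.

Enumerating: (1,2), (1,5), (1,7), (2,4), (2,6), (2,7), (3,1), (5,6), (5,7), (6,1), (6,3), (7,3), (7,4).

13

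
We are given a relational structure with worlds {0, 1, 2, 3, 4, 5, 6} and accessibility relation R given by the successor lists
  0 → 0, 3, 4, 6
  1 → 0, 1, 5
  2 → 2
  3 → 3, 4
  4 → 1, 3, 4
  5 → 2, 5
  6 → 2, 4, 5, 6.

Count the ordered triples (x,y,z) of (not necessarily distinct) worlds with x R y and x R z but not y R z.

22

Enumerating: (0,3,0), (0,3,6), (0,4,0), (0,4,6), (0,6,0), (0,6,3), (1,0,1), (1,0,5), (1,5,0), (1,5,1), (4,1,3), (4,1,4), … and 10 more.
Total: 22.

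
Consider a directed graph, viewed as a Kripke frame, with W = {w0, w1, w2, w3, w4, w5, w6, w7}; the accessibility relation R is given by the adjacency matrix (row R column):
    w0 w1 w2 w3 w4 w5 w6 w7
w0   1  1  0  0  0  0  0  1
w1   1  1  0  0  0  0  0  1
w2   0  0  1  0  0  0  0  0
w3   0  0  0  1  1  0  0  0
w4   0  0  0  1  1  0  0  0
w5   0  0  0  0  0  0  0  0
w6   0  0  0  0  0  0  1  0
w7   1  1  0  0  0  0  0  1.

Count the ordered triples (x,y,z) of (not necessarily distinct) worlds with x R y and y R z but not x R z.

R is transitive; there are no such tuples.

0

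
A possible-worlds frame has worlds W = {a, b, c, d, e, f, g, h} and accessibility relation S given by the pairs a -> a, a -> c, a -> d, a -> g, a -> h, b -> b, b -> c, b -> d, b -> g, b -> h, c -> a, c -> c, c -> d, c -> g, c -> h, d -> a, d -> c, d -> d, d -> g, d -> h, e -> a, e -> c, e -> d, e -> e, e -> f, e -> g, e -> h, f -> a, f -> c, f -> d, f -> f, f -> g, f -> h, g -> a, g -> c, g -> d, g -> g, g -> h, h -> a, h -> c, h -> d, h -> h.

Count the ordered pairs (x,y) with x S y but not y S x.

16

Enumerating: (b,c), (b,d), (b,g), (b,h), (e,a), (e,c), (e,d), (e,f), (e,g), (e,h), (f,a), (f,c), (f,d), (f,g), (f,h), (g,h).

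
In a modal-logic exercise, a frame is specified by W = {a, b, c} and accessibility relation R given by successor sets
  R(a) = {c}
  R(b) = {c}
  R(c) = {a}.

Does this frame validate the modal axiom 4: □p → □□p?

No

The schema 4 characterises exactly the transitive frames.
Transitive: no — b R c and c R a, but not b R a.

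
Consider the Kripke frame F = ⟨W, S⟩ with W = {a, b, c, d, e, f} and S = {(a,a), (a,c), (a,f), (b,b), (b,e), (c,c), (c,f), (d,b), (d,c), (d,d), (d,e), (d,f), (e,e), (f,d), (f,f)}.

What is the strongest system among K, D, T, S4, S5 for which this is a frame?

Serial (axiom D): yes — every world has a successor (e.g. a S a).
Reflexive (axiom T): yes — every world is S-related to itself.
Transitive (axiom 4): no — a S f and f S d, but not a S d.
Euclidean (axiom 5): no — a S f and a S c, but not f S c.
So F validates K, D, T; S4 would additionally require S to be transitive. The strongest is T.

T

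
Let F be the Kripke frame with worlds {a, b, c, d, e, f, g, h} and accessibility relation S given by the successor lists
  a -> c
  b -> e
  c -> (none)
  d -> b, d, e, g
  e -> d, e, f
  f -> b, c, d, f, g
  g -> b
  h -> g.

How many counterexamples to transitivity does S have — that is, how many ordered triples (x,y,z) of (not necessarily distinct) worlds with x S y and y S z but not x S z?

12

Enumerating: (b,e,d), (b,e,f), (d,e,f), (e,d,b), (e,d,g), (e,f,b), (e,f,c), (e,f,g), (f,b,e), (f,d,e), (g,b,e), (h,g,b).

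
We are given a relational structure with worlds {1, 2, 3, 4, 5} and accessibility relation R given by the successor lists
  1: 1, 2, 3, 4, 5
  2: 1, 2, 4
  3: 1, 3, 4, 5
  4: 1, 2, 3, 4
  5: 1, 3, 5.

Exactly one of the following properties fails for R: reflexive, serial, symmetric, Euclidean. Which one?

Reflexive: yes — every world is R-related to itself.
Serial: yes — every world has a successor (e.g. 1 R 1).
Symmetric: yes — every pair in R has its reverse in R.
Euclidean: no — 1 R 2 and 1 R 3, but not 2 R 3.
Only Euclidean fails.

Euclidean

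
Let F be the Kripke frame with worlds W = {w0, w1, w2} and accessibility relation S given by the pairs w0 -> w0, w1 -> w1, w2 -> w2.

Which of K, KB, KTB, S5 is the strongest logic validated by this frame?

S5

Symmetric (axiom B): yes — every pair in S has its reverse in S.
Reflexive (axiom T): yes — every world is S-related to itself.
Euclidean (axiom 5): yes — any two successors of a common world are S-related.
So F validates K, KB, KTB, S5. The strongest is S5.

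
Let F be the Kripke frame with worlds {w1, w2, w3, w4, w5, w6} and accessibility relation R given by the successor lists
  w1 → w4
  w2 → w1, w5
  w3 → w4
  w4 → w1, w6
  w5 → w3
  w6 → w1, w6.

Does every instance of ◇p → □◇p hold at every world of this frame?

No

By correspondence theory, 5 is valid on a frame iff R is Euclidean.
Euclidean: no — w2 R w1 and w2 R w5, but not w1 R w5.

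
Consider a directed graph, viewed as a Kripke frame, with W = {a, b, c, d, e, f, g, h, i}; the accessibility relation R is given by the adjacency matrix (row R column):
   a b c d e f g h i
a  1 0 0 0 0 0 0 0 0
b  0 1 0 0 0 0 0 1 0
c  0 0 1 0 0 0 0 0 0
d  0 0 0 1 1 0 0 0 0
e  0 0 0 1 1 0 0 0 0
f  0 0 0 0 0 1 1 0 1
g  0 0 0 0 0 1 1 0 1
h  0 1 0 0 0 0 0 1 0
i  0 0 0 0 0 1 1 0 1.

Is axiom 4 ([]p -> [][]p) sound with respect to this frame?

Yes

The schema 4 characterises exactly the transitive frames.
Transitive: yes — every two-step R-path is closed by a direct edge.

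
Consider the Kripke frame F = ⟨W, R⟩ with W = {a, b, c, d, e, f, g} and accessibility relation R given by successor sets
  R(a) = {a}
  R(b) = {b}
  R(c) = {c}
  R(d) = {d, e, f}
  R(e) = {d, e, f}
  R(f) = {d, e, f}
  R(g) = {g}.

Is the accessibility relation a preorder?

Reflexive: yes — every world is R-related to itself.
Transitive: yes — every two-step R-path is closed by a direct edge.
So R is a preorder.

Yes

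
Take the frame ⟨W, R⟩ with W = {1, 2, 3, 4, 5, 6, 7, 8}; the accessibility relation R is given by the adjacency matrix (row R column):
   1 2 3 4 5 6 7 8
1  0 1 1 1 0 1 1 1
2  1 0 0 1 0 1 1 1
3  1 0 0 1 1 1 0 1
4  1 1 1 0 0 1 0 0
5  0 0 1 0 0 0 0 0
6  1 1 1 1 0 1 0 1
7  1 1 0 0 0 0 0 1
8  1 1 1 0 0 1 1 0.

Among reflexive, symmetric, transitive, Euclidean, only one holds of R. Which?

symmetric

Reflexive: no — 1 is not related to itself.
Symmetric: yes — every pair in R has its reverse in R.
Transitive: no — 1 R 3 and 3 R 5, but not 1 R 5.
Euclidean: no — 1 R 2 and 1 R 3, but not 2 R 3.
Only symmetric holds.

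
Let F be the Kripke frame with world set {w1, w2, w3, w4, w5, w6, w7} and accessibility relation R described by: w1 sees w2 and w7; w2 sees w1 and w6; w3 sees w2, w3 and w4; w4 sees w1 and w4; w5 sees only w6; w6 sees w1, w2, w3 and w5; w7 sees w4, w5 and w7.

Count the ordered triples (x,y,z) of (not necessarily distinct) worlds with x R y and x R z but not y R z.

Enumerating: (w1,w2,w2), (w1,w2,w7), (w1,w7,w2), (w2,w1,w1), (w2,w1,w6), (w2,w6,w6), (w3,w2,w2), (w3,w2,w3), (w3,w2,w4), (w3,w4,w2), (w3,w4,w3), (w4,w1,w1), … and 19 more.
Total: 31.

31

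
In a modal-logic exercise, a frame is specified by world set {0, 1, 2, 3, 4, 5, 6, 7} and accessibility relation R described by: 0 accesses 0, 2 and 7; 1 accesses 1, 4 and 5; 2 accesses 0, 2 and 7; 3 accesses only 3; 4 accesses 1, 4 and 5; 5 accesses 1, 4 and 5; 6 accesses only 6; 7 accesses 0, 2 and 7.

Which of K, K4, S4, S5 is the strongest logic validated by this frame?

Transitive (axiom 4): yes — every two-step R-path is closed by a direct edge.
Reflexive (axiom T): yes — every world is R-related to itself.
Euclidean (axiom 5): yes — any two successors of a common world are R-related.
So F validates K, K4, S4, S5. The strongest is S5.

S5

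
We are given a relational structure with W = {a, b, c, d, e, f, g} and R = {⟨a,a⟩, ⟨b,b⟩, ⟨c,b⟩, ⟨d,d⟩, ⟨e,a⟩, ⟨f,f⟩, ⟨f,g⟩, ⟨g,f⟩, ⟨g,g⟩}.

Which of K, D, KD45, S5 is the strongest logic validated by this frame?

Serial (axiom D): yes — every world has a successor (e.g. a R a).
Euclidean (axiom 5): yes — any two successors of a common world are R-related.
Transitive (axiom 4): yes — every two-step R-path is closed by a direct edge.
Reflexive (axiom T): no — c is not related to itself.
So F validates K, D, KD45; S5 would additionally require R to be reflexive. The strongest is KD45.

KD45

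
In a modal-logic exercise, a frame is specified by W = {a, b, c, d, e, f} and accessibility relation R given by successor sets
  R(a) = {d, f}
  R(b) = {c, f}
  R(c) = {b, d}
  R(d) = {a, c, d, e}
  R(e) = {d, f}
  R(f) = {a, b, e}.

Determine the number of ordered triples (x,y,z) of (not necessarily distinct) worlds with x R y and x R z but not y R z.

Enumerating: (a,d,f), (a,f,d), (a,f,f), (b,c,c), (b,c,f), (b,f,c), (b,f,f), (c,b,b), (c,b,d), (c,d,b), (d,a,a), (d,a,c), … and 19 more.
Total: 31.

31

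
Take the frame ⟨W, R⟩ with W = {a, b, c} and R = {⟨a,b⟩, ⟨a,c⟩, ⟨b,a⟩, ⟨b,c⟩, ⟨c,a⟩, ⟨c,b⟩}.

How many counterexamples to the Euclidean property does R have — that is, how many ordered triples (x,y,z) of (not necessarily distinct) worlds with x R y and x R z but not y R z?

6

Enumerating: (a,b,b), (a,c,c), (b,a,a), (b,c,c), (c,a,a), (c,b,b).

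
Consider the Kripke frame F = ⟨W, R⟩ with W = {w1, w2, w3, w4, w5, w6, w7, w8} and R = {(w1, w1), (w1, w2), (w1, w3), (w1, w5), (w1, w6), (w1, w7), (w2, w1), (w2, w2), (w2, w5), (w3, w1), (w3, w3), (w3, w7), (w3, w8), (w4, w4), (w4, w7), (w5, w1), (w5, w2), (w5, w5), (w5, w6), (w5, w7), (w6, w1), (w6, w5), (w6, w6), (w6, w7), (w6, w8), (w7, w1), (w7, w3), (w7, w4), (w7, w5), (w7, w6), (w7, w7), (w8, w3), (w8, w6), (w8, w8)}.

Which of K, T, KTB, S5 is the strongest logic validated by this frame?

KTB

Reflexive (axiom T): yes — every world is R-related to itself.
Symmetric (axiom B): yes — every pair in R has its reverse in R.
Euclidean (axiom 5): no — w1 R w2 and w1 R w3, but not w2 R w3.
So F validates K, T, KTB; S5 would additionally require R to be Euclidean. The strongest is KTB.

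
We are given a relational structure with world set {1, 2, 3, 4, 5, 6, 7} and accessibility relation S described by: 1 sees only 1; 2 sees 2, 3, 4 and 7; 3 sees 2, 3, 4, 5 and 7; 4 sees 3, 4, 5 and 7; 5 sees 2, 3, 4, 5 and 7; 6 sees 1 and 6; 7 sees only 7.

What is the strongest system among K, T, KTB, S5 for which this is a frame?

Reflexive (axiom T): yes — every world is S-related to itself.
Symmetric (axiom B): no — 2 S 4 but not 4 S 2.
Euclidean (axiom 5): no — 2 S 7 and 2 S 3, but not 7 S 3.
So F validates K, T; KTB would additionally require S to be symmetric. The strongest is T.

T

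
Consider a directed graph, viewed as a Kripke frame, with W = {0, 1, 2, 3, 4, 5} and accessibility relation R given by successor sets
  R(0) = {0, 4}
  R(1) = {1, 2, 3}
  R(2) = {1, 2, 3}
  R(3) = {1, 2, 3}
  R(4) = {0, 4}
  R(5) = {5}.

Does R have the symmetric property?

Symmetric: yes — every pair in R has its reverse in R.

Yes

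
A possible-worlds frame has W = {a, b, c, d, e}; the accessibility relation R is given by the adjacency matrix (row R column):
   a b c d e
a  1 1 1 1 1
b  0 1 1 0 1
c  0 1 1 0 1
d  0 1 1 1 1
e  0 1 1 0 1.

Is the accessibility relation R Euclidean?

No

Euclidean: no — a R b and a R d, but not b R d.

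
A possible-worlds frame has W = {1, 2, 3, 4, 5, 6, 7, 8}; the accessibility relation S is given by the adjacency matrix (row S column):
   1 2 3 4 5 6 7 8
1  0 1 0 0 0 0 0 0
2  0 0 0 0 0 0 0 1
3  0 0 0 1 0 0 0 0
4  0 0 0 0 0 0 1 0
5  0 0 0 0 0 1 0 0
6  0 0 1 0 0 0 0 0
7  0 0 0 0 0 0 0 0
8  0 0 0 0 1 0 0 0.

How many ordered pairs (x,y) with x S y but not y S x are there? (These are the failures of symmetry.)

7

Enumerating: (1,2), (2,8), (3,4), (4,7), (5,6), (6,3), (8,5).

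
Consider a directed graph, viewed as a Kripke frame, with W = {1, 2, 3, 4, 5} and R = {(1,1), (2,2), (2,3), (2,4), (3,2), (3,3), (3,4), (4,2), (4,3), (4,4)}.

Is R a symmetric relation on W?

Symmetric: yes — every pair in R has its reverse in R.

Yes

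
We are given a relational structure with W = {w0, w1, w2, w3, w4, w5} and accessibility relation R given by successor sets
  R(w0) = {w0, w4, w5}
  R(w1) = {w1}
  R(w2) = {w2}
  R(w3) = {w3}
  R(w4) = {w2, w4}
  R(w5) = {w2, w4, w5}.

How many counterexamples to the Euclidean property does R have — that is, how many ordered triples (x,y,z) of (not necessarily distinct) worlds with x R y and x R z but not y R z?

7

Enumerating: (w0,w4,w0), (w0,w4,w5), (w0,w5,w0), (w4,w2,w4), (w5,w2,w4), (w5,w2,w5), (w5,w4,w5).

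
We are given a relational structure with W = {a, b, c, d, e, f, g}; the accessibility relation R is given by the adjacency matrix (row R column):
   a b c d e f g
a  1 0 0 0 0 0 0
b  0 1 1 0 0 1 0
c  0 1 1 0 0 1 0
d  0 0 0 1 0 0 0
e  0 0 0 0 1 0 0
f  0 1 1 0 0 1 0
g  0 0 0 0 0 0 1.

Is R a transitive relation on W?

Yes

Transitive: yes — every two-step R-path is closed by a direct edge.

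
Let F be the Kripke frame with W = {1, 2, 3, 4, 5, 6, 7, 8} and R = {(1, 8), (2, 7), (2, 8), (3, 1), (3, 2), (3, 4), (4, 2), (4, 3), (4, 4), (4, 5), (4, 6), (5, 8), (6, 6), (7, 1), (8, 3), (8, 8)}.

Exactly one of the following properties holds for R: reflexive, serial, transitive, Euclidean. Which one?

serial

Reflexive: no — 1 is not related to itself.
Serial: yes — every world has a successor (e.g. 1 R 8).
Transitive: no — 1 R 8 and 8 R 3, but not 1 R 3.
Euclidean: no — 2 R 7 and 2 R 8, but not 7 R 8.
Only serial holds.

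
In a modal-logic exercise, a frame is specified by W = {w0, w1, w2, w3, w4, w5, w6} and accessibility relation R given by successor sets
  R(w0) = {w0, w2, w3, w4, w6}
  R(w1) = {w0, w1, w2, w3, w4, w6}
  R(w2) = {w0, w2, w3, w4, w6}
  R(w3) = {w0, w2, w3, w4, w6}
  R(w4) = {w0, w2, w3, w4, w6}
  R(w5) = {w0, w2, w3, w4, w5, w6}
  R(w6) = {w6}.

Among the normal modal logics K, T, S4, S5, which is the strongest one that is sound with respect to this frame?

S4

Reflexive (axiom T): yes — every world is R-related to itself.
Transitive (axiom 4): yes — every two-step R-path is closed by a direct edge.
Euclidean (axiom 5): no — w0 R w6 and w0 R w2, but not w6 R w2.
So F validates K, T, S4; S5 would additionally require R to be Euclidean. The strongest is S4.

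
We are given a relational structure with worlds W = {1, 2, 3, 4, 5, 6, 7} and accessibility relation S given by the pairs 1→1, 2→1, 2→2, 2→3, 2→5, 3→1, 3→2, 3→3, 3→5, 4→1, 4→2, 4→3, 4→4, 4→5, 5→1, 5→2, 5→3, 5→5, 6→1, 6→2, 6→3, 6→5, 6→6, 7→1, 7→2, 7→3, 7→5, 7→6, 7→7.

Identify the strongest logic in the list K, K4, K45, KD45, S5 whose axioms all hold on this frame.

Transitive (axiom 4): yes — every two-step S-path is closed by a direct edge.
Euclidean (axiom 5): no — 2 S 1 and 2 S 3, but not 1 S 3.
Serial (axiom D): yes — every world has a successor (e.g. 1 S 1).
Reflexive (axiom T): yes — every world is S-related to itself.
So F validates K, K4; K45 would additionally require S to be Euclidean. The strongest is K4.

K4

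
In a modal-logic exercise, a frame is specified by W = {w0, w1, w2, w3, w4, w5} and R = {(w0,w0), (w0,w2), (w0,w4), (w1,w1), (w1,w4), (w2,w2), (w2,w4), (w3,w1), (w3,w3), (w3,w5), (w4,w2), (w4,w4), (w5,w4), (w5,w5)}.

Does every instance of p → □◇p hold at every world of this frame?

No

By correspondence theory, B is valid on a frame iff R is symmetric.
Symmetric: no — w0 R w2 but not w2 R w0.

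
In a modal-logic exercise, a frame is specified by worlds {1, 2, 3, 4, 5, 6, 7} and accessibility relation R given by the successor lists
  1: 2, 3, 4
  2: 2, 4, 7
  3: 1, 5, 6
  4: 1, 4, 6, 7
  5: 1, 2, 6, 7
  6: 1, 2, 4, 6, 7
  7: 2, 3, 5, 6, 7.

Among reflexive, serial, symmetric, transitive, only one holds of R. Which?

serial

Reflexive: no — 1 is not related to itself.
Serial: yes — every world has a successor (e.g. 1 R 2).
Symmetric: no — 1 R 2 but not 2 R 1.
Transitive: no — 1 R 2 and 2 R 7, but not 1 R 7.
Only serial holds.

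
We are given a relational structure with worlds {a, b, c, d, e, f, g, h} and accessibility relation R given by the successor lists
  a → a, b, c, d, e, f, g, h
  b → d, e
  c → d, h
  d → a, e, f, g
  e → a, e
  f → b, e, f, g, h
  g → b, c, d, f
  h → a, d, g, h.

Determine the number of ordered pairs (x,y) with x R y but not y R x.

Enumerating: (a,b), (a,c), (a,f), (a,g), (b,d), (b,e), (c,d), (c,h), (d,e), (d,f), (f,b), (f,e), (f,h), (g,b), (g,c), (h,d), (h,g).

17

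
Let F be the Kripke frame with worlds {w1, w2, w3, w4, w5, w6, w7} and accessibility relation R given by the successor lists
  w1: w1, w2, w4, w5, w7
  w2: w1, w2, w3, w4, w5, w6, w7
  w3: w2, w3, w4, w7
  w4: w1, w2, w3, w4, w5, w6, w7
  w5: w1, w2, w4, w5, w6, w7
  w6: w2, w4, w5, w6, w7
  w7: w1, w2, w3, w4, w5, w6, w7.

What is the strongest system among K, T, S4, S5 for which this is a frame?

Reflexive (axiom T): yes — every world is R-related to itself.
Transitive (axiom 4): no — w1 R w2 and w2 R w3, but not w1 R w3.
Euclidean (axiom 5): no — w2 R w1 and w2 R w3, but not w1 R w3.
So F validates K, T; S4 would additionally require R to be transitive. The strongest is T.

T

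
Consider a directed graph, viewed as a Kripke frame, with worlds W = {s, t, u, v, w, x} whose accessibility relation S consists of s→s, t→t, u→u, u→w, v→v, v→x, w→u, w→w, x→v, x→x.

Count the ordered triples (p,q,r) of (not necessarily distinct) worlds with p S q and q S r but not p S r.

0

S is transitive; there are no such tuples.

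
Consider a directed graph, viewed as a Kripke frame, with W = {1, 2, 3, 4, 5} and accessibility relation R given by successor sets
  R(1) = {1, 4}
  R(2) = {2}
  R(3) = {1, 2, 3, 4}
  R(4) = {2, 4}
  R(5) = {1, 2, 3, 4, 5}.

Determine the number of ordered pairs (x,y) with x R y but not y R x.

Enumerating: (1,4), (3,1), (3,2), (3,4), (4,2), (5,1), (5,2), (5,3), (5,4).

9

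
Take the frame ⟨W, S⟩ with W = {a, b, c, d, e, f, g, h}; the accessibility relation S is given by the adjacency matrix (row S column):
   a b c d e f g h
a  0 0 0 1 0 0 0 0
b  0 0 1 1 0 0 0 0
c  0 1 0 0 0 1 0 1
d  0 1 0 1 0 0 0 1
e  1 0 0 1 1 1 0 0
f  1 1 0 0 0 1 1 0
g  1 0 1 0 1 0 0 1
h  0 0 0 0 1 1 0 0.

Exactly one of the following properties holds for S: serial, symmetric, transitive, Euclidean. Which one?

serial

Serial: yes — every world has a successor (e.g. a S d).
Symmetric: no — a S d but not d S a.
Transitive: no — a S d and d S b, but not a S b.
Euclidean: no — b S c and b S d, but not c S d.
Only serial holds.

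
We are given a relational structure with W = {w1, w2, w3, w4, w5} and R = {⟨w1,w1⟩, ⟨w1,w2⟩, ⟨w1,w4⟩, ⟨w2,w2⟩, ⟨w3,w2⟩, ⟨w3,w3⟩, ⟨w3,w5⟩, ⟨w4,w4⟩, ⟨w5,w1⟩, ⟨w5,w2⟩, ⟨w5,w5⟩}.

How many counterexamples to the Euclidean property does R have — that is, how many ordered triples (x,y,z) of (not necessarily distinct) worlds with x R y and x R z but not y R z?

Enumerating: (w1,w2,w1), (w1,w2,w4), (w1,w4,w1), (w1,w4,w2), (w3,w2,w3), (w3,w2,w5), (w3,w5,w3), (w5,w1,w5), (w5,w2,w1), (w5,w2,w5).

10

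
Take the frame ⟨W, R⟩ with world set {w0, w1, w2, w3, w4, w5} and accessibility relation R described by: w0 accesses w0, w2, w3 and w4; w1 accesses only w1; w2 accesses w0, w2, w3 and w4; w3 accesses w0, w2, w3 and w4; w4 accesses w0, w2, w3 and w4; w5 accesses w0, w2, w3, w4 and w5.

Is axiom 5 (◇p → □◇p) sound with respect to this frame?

No

Axiom 5 corresponds to the accessibility relation being Euclidean.
Euclidean: no — w5 R w0 and w5 R w5, but not w0 R w5.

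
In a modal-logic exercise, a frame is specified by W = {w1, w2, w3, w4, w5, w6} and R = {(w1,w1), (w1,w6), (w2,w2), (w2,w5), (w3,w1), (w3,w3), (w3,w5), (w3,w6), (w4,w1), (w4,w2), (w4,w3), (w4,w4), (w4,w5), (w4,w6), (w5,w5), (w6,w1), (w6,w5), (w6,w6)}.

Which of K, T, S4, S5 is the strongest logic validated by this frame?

Reflexive (axiom T): yes — every world is R-related to itself.
Transitive (axiom 4): no — w1 R w6 and w6 R w5, but not w1 R w5.
Euclidean (axiom 5): no — w3 R w1 and w3 R w5, but not w1 R w5.
So F validates K, T; S4 would additionally require R to be transitive. The strongest is T.

T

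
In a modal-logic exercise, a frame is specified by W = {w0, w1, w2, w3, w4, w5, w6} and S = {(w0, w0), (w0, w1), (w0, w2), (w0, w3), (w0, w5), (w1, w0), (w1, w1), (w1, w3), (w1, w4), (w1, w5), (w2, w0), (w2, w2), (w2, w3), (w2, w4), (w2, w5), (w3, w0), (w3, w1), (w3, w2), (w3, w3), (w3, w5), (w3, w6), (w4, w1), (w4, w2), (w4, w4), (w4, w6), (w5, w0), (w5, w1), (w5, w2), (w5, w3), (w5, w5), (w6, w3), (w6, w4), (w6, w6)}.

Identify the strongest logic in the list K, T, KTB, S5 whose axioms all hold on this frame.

Reflexive (axiom T): yes — every world is S-related to itself.
Symmetric (axiom B): yes — every pair in S has its reverse in S.
Euclidean (axiom 5): no — w0 S w1 and w0 S w2, but not w1 S w2.
So F validates K, T, KTB; S5 would additionally require S to be Euclidean. The strongest is KTB.

KTB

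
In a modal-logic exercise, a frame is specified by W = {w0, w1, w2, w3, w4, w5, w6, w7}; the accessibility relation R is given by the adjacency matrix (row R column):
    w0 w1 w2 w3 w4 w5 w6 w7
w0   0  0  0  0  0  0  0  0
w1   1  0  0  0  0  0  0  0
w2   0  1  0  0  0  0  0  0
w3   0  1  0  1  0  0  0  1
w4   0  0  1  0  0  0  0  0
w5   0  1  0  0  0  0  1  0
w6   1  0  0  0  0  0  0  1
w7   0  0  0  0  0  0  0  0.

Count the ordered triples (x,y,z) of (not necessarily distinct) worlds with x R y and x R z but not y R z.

Enumerating: (w1,w0,w0), (w2,w1,w1), (w3,w1,w1), (w3,w1,w3), (w3,w1,w7), (w3,w7,w1), (w3,w7,w3), (w3,w7,w7), (w4,w2,w2), (w5,w1,w1), (w5,w1,w6), (w5,w6,w1), (w5,w6,w6), (w6,w0,w0), (w6,w0,w7), (w6,w7,w0), (w6,w7,w7).

17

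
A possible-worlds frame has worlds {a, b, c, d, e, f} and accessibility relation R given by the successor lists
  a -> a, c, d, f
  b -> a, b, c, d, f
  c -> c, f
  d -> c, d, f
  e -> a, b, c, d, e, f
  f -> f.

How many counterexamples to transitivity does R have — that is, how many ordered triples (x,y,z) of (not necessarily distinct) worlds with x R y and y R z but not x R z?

0

R is transitive; there are no such tuples.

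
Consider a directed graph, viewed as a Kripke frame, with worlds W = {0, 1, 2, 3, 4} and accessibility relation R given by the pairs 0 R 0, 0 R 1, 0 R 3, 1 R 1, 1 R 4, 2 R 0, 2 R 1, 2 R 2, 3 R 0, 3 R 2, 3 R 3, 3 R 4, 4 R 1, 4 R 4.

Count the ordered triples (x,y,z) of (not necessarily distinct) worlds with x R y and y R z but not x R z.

Enumerating: (0,1,4), (0,3,2), (0,3,4), (2,0,3), (2,1,4), (3,0,1), (3,2,1), (3,4,1).

8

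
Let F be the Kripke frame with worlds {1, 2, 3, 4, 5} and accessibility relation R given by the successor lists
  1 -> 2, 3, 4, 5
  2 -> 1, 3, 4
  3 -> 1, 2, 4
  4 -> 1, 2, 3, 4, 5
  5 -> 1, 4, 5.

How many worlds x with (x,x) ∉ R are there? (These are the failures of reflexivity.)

Enumerating: 1, 2, 3.

3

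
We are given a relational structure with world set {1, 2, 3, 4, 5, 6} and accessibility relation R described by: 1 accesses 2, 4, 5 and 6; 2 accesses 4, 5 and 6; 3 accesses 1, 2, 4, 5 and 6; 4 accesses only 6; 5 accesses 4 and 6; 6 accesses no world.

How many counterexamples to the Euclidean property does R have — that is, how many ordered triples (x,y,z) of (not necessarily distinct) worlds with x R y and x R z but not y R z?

Enumerating: (1,2,2), (1,4,2), (1,4,4), (1,4,5), (1,5,2), (1,5,5), (1,6,2), (1,6,4), (1,6,5), (1,6,6), (2,4,4), (2,4,5), … and 23 more.
Total: 35.

35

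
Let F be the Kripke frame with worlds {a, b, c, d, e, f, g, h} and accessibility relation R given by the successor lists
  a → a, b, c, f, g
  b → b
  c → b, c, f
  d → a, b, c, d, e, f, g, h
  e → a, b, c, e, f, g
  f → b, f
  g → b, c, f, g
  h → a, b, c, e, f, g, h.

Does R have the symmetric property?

No

Symmetric: no — a R b but not b R a.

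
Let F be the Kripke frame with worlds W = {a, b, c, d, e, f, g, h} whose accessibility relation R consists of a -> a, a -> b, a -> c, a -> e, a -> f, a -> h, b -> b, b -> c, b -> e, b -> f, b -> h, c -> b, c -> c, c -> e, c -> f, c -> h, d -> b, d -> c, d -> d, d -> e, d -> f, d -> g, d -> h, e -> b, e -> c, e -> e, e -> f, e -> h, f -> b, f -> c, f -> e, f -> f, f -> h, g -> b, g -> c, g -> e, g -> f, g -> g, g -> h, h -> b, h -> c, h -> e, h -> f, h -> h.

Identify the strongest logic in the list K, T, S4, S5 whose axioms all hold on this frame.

Reflexive (axiom T): yes — every world is R-related to itself.
Transitive (axiom 4): yes — every two-step R-path is closed by a direct edge.
Euclidean (axiom 5): no — d R b and d R g, but not b R g.
So F validates K, T, S4; S5 would additionally require R to be Euclidean. The strongest is S4.

S4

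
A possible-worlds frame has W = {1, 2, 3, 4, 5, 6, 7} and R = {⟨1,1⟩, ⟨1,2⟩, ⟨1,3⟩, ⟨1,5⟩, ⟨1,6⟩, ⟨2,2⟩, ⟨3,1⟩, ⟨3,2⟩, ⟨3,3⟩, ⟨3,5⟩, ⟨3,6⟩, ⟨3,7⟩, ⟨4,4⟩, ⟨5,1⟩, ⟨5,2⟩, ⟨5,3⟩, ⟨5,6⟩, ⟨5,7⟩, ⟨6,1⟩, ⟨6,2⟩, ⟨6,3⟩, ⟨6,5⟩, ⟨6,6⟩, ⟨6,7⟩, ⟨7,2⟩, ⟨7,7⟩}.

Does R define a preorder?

No

Reflexive: no — 5 is not related to itself.
Transitive: no — 1 R 3 and 3 R 7, but not 1 R 7.
So R is not a preorder.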